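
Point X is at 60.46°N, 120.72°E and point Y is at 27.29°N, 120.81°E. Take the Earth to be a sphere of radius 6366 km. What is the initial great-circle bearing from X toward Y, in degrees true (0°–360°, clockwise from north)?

N = sin Δλ·cos φ₂ = +0.0014;  D = cos φ₁ sin φ₂ − sin φ₁ cos φ₂ cos Δλ = -0.5471
initial course = atan2(N, D) = 179.85°

179.9°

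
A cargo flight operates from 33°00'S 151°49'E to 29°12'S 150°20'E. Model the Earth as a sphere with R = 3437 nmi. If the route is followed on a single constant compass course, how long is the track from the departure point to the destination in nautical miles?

240 nmi

Δψ = ln[tan(π/4+φ₂/2)/tan(π/4+φ₁/2)] = +0.0775;  Δφ = +0.0663 rad,  Δλ = -0.0259 rad
q = Δφ/Δψ = 0.8560
d = R·√(Δφ² + q²Δλ²) = 3437·0.06993 = 240 nmi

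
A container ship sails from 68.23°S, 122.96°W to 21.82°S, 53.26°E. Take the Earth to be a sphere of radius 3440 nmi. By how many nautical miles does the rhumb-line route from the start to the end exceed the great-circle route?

Great circle: cos σ = sin φ₁ sin φ₂ + cos φ₁ cos φ₂ cos Δλ,  σ = 1.5692 rad → d_gc = 5398.0 nmi
Rhumb line: Δψ = +1.2583, q = Δφ/Δψ = 0.6437, d_rh = R√(Δφ²+q²Δλ²) = 7358.6 nmi
Excess = 7358.6 − 5398.0 = 1960.6 ≈ 1961 nmi

1961 nmi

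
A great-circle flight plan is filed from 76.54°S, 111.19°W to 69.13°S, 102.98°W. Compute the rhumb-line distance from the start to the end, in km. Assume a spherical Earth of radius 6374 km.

Rhumb course C = atan2(Δλ, Δψ) with Δψ = ln[tan(π/4+φ₂/2)/tan(π/4+φ₁/2)] = +0.4451, Δλ = +0.1433 → C = 17.84°
d = R·|Δφ| / |cos C| = 6374·0.12933 / 0.95189 = 866 km

866 km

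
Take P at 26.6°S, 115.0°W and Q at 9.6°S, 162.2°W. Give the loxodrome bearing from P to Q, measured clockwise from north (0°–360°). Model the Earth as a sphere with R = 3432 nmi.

Δψ = ln[tan(π/4+φ₂/2)/tan(π/4+φ₁/2)] = +0.3136
Δλ = -0.8238 rad (taken the short way round)
course = atan2(Δλ, Δψ) = 290.84°

290.8°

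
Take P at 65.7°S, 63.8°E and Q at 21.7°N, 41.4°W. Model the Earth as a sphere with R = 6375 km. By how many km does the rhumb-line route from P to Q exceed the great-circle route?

Great circle: cos σ = sin φ₁ sin φ₂ + cos φ₁ cos φ₂ cos Δλ,  σ = 2.0233 rad → d_gc = 12898.7 km
Rhumb line: Δψ = +1.9239, q = Δφ/Δψ = 0.7929, d_rh = R√(Δφ²+q²Δλ²) = 13442.5 km
Excess = 13442.5 − 12898.7 = 543.8 ≈ 544 km

544 km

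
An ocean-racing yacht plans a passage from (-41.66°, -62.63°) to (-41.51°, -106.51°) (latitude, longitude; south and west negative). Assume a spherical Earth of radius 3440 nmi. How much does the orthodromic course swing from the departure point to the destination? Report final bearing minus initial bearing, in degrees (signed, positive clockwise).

Initial bearing θ₁ = atan2(sin Δλ cos φ₂, cos φ₁ sin φ₂ − sin φ₁ cos φ₂ cos Δλ) = 255.28°
Final bearing θ₂ = (initial bearing from the destination back to the start) + 180° = 285.22°
Δθ = θ₂ − θ₁ = +29.9°

+29.9°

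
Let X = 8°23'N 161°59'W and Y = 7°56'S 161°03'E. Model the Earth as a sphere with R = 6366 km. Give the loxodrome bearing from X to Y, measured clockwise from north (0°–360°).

Meridional parts: M(φ₁)=+0.1468, M(φ₂)=-0.1389 → ΔM = -0.2857;  Δλ = -0.6452 rad
tan C = Δλ / ΔM = +2.2579 → C = 246.11°

246.1°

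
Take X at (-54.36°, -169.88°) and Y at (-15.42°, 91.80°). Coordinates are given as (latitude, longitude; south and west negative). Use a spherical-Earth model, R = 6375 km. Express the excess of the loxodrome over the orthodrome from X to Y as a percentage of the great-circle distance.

Great circle: σ = 1.4356 rad → d_gc = Rσ = 9151.8 km
Rhumb: Δφ = +0.6796, Δλ = -1.7160, Δψ = +0.8625, q = Δφ/Δψ = 0.7880 → d_rh = R√(Δφ²+q²Δλ²) = 9647.9 km
Excess = (9647.9 − 9151.8) / 9151.8 = 496.1 / 9151.8 = 5.42% ≈ 5.4%

5.4%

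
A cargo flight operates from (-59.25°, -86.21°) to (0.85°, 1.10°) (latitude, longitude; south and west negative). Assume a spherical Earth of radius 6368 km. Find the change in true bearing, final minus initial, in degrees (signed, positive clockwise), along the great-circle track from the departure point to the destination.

-56.5°

Initial bearing θ₁ = atan2(sin Δλ cos φ₂, cos φ₁ sin φ₂ − sin φ₁ cos φ₂ cos Δλ) = 87.25°
Final bearing θ₂ = (initial bearing from the destination back to the start) + 180° = 30.71°
Δθ = θ₂ − θ₁ = -56.5°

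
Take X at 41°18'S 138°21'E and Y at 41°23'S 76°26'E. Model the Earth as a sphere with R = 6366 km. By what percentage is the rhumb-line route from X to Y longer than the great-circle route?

2.3%

Great circle: σ = 0.7930 rad → d_gc = Rσ = 5048.5 km
Rhumb: Δφ = -0.0015, Δλ = -1.0806, Δψ = -0.0019, q = Δφ/Δψ = 0.7508 → d_rh = R√(Δφ²+q²Δλ²) = 5165.0 km
Excess = (5165.0 − 5048.5) / 5048.5 = 116.5 / 5048.5 = 2.31% ≈ 2.3%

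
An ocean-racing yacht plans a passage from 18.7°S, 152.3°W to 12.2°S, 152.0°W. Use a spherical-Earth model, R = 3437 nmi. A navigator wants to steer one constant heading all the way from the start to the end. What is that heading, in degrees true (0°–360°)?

Δψ = ln[tan(π/4+φ₂/2)/tan(π/4+φ₁/2)] = +0.1178
Δλ = +0.0052 rad (taken the short way round)
course = atan2(Δλ, Δψ) = 2.55°

2.5°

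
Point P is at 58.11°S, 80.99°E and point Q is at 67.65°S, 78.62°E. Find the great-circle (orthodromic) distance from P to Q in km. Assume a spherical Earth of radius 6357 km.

cos σ = sin φ₁ sin φ₂ + cos φ₁ cos φ₂ cos Δλ
      = sin(-58.11°)sin(-67.65°) + cos(-58.11°)cos(-67.65°)cos(-2.37°) = 0.9860
σ = 9.599° → d = Rσ = 6357·0.16754 = 1065 km

1065 km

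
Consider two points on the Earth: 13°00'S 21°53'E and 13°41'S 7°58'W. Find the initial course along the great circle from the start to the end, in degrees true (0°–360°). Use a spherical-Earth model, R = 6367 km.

N = sin Δλ·cos φ₂ = -0.4836;  D = cos φ₁ sin φ₂ − sin φ₁ cos φ₂ cos Δλ = -0.0409
initial course = atan2(N, D) = 265.16°

265.2°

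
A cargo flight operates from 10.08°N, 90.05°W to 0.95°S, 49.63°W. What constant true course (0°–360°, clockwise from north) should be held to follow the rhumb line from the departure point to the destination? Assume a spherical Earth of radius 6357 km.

105.3°

Δψ = ln[tan(π/4+φ₂/2)/tan(π/4+φ₁/2)] = -0.1934
Δλ = +0.7055 rad (taken the short way round)
course = atan2(Δλ, Δψ) = 105.33°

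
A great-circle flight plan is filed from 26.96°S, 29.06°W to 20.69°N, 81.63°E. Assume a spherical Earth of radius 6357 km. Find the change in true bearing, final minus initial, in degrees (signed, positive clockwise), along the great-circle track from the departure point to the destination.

Initial bearing θ₁ = atan2(sin Δλ cos φ₂, cos φ₁ sin φ₂ − sin φ₁ cos φ₂ cos Δλ) = 79.32°
Final bearing θ₂ = (initial bearing from the destination back to the start) + 180° = 69.43°
Δθ = θ₂ − θ₁ = -9.9°

-9.9°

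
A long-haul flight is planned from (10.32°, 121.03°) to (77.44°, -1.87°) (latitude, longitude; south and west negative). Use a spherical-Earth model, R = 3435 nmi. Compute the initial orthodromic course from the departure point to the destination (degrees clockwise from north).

349.5°

θ = atan2( sin Δλ·cos φ₂ ,  cos φ₁ sin φ₂ − sin φ₁ cos φ₂ cos Δλ )
  = atan2(-0.1826, +0.9814) = 349.46°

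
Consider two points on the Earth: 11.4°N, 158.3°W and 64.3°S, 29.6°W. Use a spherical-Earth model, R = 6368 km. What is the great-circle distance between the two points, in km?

Haversine: a = sin²(Δφ/2)+cos φ₁ cos φ₂ sin²(Δλ/2) = 0.72195;  σ = 2·atan2(√a,√(1−a))
σ = 116.353° → d = Rσ = 6368·2.03074 = 12932 km

12932 km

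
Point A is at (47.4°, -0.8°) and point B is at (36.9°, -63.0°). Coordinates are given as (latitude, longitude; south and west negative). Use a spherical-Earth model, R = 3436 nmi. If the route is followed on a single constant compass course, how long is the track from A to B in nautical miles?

2826 nmi

Δψ = ln[tan(π/4+φ₂/2)/tan(π/4+φ₁/2)] = -0.2481;  Δφ = -0.1833 rad,  Δλ = -1.0856 rad
q = Δφ/Δψ = 0.7386
d = R·√(Δφ² + q²Δλ²) = 3436·0.82254 = 2826 nmi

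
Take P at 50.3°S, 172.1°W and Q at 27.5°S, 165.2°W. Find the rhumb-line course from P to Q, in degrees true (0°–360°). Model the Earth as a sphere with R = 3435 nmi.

13.1°

Meridional parts: M(φ₁)=-1.0189, M(φ₂)=-0.4995 → ΔM = +0.5193;  Δλ = +0.1204 rad
tan C = Δλ / ΔM = +0.2319 → C = 13.06°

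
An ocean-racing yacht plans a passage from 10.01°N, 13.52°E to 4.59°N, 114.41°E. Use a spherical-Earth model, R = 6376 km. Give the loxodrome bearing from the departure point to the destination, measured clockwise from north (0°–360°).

93.1°

Δψ = ln[tan(π/4+φ₂/2)/tan(π/4+φ₁/2)] = -0.0954
Δλ = +1.7609 rad (taken the short way round)
course = atan2(Δλ, Δψ) = 93.10°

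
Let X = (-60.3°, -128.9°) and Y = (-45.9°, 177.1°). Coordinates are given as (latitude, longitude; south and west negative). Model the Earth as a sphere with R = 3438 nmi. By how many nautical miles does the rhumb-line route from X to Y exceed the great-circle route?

Great circle: cos σ = sin φ₁ sin φ₂ + cos φ₁ cos φ₂ cos Δλ,  σ = 0.5980 rad → d_gc = 2056.0 nmi
Rhumb line: Δψ = +0.4237, q = Δφ/Δψ = 0.5932, d_rh = R√(Δφ²+q²Δλ²) = 2107.3 nmi
Excess = 2107.3 − 2056.0 = 51.3 ≈ 51 nmi

51 nmi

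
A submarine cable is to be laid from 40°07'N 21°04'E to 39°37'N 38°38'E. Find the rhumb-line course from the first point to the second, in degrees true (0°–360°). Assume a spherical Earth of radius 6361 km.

Δψ = ln[tan(π/4+φ₂/2)/tan(π/4+φ₁/2)] = -0.0114
Δλ = +0.3066 rad (taken the short way round)
course = atan2(Δλ, Δψ) = 92.12°

92.1°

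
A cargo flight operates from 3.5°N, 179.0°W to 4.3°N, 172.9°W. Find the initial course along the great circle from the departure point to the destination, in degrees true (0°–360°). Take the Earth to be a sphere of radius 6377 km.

N = sin Δλ·cos φ₂ = +0.1060;  D = cos φ₁ sin φ₂ − sin φ₁ cos φ₂ cos Δλ = +0.0143
initial course = atan2(N, D) = 82.31°

82.3°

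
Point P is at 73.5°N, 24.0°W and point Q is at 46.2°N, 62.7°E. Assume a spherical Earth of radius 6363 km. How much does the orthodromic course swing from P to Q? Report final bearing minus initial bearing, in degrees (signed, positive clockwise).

At departure: θ₁ = atan2(sin Δλ cos φ₂, cos φ₁ sin φ₂ − sin φ₁ cos φ₂ cos Δλ) = 76.43°
At arrival: θ₂ = atan2(sin Δλ cos φ₁, −cos φ₂ sin φ₁ + sin φ₂ cos φ₁ cos Δλ) = 156.49°
Δθ = θ₂ − θ₁ = +80.1°

+80.1°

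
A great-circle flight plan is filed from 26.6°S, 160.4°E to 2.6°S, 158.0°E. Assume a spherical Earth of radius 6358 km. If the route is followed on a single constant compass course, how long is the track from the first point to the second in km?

2675 km

Rhumb course C = atan2(Δλ, Δψ) with Δψ = ln[tan(π/4+φ₂/2)/tan(π/4+φ₁/2)] = +0.4365, Δλ = -0.0419 → C = 354.52°
d = R·|Δφ| / |cos C| = 6358·0.41888 / 0.99543 = 2675 km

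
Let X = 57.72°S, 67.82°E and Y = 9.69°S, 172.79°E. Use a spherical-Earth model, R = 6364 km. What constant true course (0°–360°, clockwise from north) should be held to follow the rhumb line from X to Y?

Meridional parts: M(φ₁)=-1.2400, M(φ₂)=-0.1699 → ΔM = +1.0700;  Δλ = +1.8321 rad
tan C = Δλ / ΔM = +1.7122 → C = 59.71°

59.7°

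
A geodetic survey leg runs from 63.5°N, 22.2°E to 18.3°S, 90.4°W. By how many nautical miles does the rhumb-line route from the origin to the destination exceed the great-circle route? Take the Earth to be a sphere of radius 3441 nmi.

Great circle: cos σ = sin φ₁ sin φ₂ + cos φ₁ cos φ₂ cos Δλ,  σ = 2.0306 rad → d_gc = 6987.4 nmi
Rhumb line: Δψ = -1.7711, q = Δφ/Δψ = 0.8061, d_rh = R√(Δφ²+q²Δλ²) = 7338.1 nmi
Excess = 7338.1 − 6987.4 = 350.7 ≈ 351 nmi

351 nmi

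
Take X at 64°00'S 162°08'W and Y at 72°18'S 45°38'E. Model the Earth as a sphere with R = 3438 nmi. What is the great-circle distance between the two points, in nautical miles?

cos σ = sin φ₁ sin φ₂ + cos φ₁ cos φ₂ cos Δλ
      = sin(-64.00°)sin(-72.30°) + cos(-64.00°)cos(-72.30°)cos(-152.23°) = 0.7383
σ = 42.412° → d = Rσ = 3438·0.74023 = 2545 nmi

2545 nmi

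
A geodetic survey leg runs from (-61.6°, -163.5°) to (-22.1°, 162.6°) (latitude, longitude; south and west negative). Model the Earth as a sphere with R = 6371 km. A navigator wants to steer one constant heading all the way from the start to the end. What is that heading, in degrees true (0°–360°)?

328.8°

Meridional parts: M(φ₁)=-1.3742, M(φ₂)=-0.3957 → ΔM = +0.9786;  Δλ = -0.5917 rad
tan C = Δλ / ΔM = -0.6046 → C = 328.84°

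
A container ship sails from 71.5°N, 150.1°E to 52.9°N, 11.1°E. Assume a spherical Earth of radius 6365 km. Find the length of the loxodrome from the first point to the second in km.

7235 km

Rhumb course C = atan2(Δλ, Δψ) with Δψ = ln[tan(π/4+φ₂/2)/tan(π/4+φ₁/2)] = -0.7229, Δλ = -2.4260 → C = 253.41°
d = R·|Δφ| / |cos C| = 6365·0.32463 / 0.28558 = 7235 km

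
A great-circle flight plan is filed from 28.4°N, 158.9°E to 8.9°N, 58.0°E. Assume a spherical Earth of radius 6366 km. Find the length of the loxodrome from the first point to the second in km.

10779 km

Δψ = ln[tan(π/4+φ₂/2)/tan(π/4+φ₁/2)] = -0.3614;  Δφ = -0.3403 rad,  Δλ = -1.7610 rad
q = Δφ/Δψ = 0.9419
d = R·√(Δφ² + q²Δλ²) = 6366·1.69319 = 10779 km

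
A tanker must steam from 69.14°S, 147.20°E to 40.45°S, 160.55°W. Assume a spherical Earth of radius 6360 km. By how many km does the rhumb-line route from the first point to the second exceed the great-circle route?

Great circle: cos σ = sin φ₁ sin φ₂ + cos φ₁ cos φ₂ cos Δλ,  σ = 0.6886 rad → d_gc = 4379.3 km
Rhumb line: Δψ = +0.9192, q = Δφ/Δψ = 0.5447, d_rh = R√(Δφ²+q²Δλ²) = 4486.0 km
Excess = 4486.0 − 4379.3 = 106.7 ≈ 107 km

107 km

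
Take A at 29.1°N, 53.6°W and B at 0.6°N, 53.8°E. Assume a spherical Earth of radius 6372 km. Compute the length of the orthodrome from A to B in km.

11660 km

cos σ = sin φ₁ sin φ₂ + cos φ₁ cos φ₂ cos Δλ
      = sin(29.10°)sin(0.60°) + cos(29.10°)cos(0.60°)cos(107.40°) = -0.2562
σ = 104.844° → d = Rσ = 6372·1.82987 = 11660 km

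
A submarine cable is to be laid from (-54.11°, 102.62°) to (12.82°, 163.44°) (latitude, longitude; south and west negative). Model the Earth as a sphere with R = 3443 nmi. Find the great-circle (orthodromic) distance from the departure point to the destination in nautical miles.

5067 nmi

cos σ = sin φ₁ sin φ₂ + cos φ₁ cos φ₂ cos Δλ
      = sin(-54.11°)sin(12.82°) + cos(-54.11°)cos(12.82°)cos(60.82°) = 0.0989
σ = 84.322° → d = Rσ = 3443·1.47170 = 5067 nmi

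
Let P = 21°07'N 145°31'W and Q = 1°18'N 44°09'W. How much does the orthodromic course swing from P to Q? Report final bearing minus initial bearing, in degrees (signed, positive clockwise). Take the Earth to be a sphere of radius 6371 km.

Initial bearing θ₁ = atan2(sin Δλ cos φ₂, cos φ₁ sin φ₂ − sin φ₁ cos φ₂ cos Δλ) = 84.63°
Final bearing θ₂ = (initial bearing from the destination back to the start) + 180° = 111.72°
Δθ = θ₂ − θ₁ = +27.1°

+27.1°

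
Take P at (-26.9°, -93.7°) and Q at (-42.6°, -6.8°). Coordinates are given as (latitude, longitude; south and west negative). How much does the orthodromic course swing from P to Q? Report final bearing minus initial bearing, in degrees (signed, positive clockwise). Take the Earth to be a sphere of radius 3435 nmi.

-57.2°

Initial bearing θ₁ = atan2(sin Δλ cos φ₂, cos φ₁ sin φ₂ − sin φ₁ cos φ₂ cos Δλ) = 128.55°
Final bearing θ₂ = (initial bearing from the destination back to the start) + 180° = 71.36°
Δθ = θ₂ − θ₁ = -57.2°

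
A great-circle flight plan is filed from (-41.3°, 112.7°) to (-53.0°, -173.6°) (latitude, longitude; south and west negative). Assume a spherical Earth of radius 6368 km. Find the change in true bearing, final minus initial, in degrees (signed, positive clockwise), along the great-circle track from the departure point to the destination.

At departure: θ₁ = atan2(sin Δλ cos φ₂, cos φ₁ sin φ₂ − sin φ₁ cos φ₂ cos Δλ) = 130.22°
At arrival: θ₂ = atan2(sin Δλ cos φ₁, −cos φ₂ sin φ₁ + sin φ₂ cos φ₁ cos Δλ) = 72.40°
Δθ = θ₂ − θ₁ = -57.8°

-57.8°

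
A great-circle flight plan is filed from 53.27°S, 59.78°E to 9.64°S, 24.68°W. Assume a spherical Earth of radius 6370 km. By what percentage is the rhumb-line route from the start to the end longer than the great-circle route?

3.2%

Great circle: σ = 1.3785 rad → d_gc = Rσ = 8780.9 km
Rhumb: Δφ = +0.7615, Δλ = -1.4741, Δψ = +0.9336, q = Δφ/Δψ = 0.8156 → d_rh = R√(Δφ²+q²Δλ²) = 9065.5 km
Excess = (9065.5 − 8780.9) / 8780.9 = 284.6 / 8780.9 = 3.24% ≈ 3.2%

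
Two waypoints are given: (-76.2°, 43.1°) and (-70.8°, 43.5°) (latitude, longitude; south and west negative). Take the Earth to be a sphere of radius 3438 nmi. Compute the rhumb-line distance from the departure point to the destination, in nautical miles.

324 nmi

Rhumb course C = atan2(Δλ, Δψ) with Δψ = ln[tan(π/4+φ₂/2)/tan(π/4+φ₁/2)] = +0.3348, Δλ = +0.0070 → C = 1.19°
d = R·|Δφ| / |cos C| = 3438·0.09425 / 0.99978 = 324 nmi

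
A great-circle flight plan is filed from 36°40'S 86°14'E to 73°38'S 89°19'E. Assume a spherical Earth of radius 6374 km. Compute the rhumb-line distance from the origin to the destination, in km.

4116 km

Δψ = ln[tan(π/4+φ₂/2)/tan(π/4+φ₁/2)] = -1.2506;  Δφ = -0.6452 rad,  Δλ = +0.0538 rad
q = Δφ/Δψ = 0.5159
d = R·√(Δφ² + q²Δλ²) = 6374·0.64579 = 4116 km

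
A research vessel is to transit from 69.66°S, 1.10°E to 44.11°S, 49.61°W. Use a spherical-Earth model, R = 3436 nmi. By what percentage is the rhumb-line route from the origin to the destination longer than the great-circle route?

2.4%

Great circle: σ = 0.6255 rad → d_gc = Rσ = 2149.2 nmi
Rhumb: Δφ = +0.4459, Δλ = -0.8851, Δψ = +0.8586, q = Δφ/Δψ = 0.5194 → d_rh = R√(Δφ²+q²Δλ²) = 2200.5 nmi
Excess = (2200.5 − 2149.2) / 2149.2 = 51.3 / 2149.2 = 2.39% ≈ 2.4%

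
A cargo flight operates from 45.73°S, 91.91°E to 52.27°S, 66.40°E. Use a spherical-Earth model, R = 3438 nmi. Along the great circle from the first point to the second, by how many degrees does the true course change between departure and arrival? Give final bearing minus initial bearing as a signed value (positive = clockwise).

+19.4°

Initial bearing θ₁ = atan2(sin Δλ cos φ₂, cos φ₁ sin φ₂ − sin φ₁ cos φ₂ cos Δλ) = 239.28°
Final bearing θ₂ = (initial bearing from the destination back to the start) + 180° = 258.70°
Δθ = θ₂ − θ₁ = +19.4°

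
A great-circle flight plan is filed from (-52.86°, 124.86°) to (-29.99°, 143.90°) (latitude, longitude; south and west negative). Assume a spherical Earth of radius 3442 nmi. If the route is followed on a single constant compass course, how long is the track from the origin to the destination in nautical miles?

Rhumb course C = atan2(Δλ, Δψ) with Δψ = ln[tan(π/4+φ₂/2)/tan(π/4+φ₁/2)] = +0.5417, Δλ = +0.3323 → C = 31.53°
d = R·|Δφ| / |cos C| = 3442·0.39916 / 0.85238 = 1612 nmi

1612 nmi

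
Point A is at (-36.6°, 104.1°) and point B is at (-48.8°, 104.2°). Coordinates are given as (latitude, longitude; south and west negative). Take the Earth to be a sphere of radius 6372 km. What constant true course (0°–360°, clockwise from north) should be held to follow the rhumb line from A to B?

179.7°

Δψ = ln[tan(π/4+φ₂/2)/tan(π/4+φ₁/2)] = -0.2912
Δλ = +0.0017 rad (taken the short way round)
course = atan2(Δλ, Δψ) = 179.66°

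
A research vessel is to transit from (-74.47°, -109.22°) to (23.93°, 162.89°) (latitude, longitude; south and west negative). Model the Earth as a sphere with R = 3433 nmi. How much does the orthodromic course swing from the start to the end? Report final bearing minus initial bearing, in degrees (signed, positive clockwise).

+64.4°

At departure: θ₁ = atan2(sin Δλ cos φ₂, cos φ₁ sin φ₂ − sin φ₁ cos φ₂ cos Δλ) = 278.78°
At arrival: θ₂ = atan2(sin Δλ cos φ₁, −cos φ₂ sin φ₁ + sin φ₂ cos φ₁ cos Δλ) = 343.17°
Δθ = θ₂ − θ₁ = +64.4°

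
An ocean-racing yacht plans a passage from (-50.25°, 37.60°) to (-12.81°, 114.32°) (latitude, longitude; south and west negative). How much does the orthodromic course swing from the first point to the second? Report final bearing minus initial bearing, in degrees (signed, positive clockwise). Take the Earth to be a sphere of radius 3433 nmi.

-47.2°

At departure: θ₁ = atan2(sin Δλ cos φ₂, cos φ₁ sin φ₂ − sin φ₁ cos φ₂ cos Δλ) = 88.16°
At arrival: θ₂ = atan2(sin Δλ cos φ₁, −cos φ₂ sin φ₁ + sin φ₂ cos φ₁ cos Δλ) = 40.95°
Δθ = θ₂ − θ₁ = -47.2°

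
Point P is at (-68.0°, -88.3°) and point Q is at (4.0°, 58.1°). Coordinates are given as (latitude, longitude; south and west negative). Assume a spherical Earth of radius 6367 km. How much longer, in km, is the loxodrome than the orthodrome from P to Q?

1943 km

Great circle: cos σ = sin φ₁ sin φ₂ + cos φ₁ cos φ₂ cos Δλ,  σ = 1.9562 rad → d_gc = 12455.1 km
Rhumb line: Δψ = +1.7078, q = Δφ/Δψ = 0.7358, d_rh = R√(Δφ²+q²Δλ²) = 14398.5 km
Excess = 14398.5 − 12455.1 = 1943.4 ≈ 1943 km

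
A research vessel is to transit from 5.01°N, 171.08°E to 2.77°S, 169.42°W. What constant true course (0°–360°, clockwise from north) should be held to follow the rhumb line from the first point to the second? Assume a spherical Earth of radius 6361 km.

111.8°

Δψ = ln[tan(π/4+φ₂/2)/tan(π/4+φ₁/2)] = -0.1359
Δλ = +0.3403 rad (taken the short way round)
course = atan2(Δλ, Δψ) = 111.77°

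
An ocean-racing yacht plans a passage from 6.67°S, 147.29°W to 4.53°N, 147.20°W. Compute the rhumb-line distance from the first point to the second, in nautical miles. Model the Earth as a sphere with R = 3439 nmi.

672 nmi

Δψ = ln[tan(π/4+φ₂/2)/tan(π/4+φ₁/2)] = +0.1958;  Δφ = +0.1955 rad,  Δλ = +0.0016 rad
q = Δφ/Δψ = 0.9982
d = R·√(Δφ² + q²Δλ²) = 3439·0.19548 = 672 nmi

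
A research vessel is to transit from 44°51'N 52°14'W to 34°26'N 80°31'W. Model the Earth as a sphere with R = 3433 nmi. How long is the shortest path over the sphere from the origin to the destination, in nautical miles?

1437 nmi

Haversine: a = sin²(Δφ/2)+cos φ₁ cos φ₂ sin²(Δλ/2) = 0.04314;  σ = 2·atan2(√a,√(1−a))
σ = 23.977° → d = Rσ = 3433·0.41847 = 1437 nmi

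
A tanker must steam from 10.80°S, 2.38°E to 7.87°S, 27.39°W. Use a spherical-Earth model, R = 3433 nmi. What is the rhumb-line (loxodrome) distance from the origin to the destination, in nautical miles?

1769 nmi

Δψ = ln[tan(π/4+φ₂/2)/tan(π/4+φ₁/2)] = +0.0518;  Δφ = +0.0511 rad,  Δλ = -0.5196 rad
q = Δφ/Δψ = 0.9866
d = R·√(Δφ² + q²Δλ²) = 3433·0.51519 = 1769 nmi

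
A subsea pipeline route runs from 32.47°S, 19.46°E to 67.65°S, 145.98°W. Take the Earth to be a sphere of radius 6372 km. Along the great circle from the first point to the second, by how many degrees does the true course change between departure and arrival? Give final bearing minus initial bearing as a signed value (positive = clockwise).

+162.0°

Initial bearing θ₁ = atan2(sin Δλ cos φ₂, cos φ₁ sin φ₂ − sin φ₁ cos φ₂ cos Δλ) = 185.58°
Final bearing θ₂ = (initial bearing from the destination back to the start) + 180° = 347.53°
Δθ = θ₂ − θ₁ = +162.0°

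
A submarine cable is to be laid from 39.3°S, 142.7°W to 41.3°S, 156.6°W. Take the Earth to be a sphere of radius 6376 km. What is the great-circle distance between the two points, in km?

1199 km

Haversine: a = sin²(Δφ/2)+cos φ₁ cos φ₂ sin²(Δλ/2) = 0.00882;  σ = 2·atan2(√a,√(1−a))
σ = 10.776° → d = Rσ = 6376·0.18807 = 1199 km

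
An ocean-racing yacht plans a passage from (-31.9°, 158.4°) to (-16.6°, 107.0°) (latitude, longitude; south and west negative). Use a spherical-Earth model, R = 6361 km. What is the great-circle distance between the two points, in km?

5419 km

cos σ = sin φ₁ sin φ₂ + cos φ₁ cos φ₂ cos Δλ
      = sin(-31.90°)sin(-16.60°) + cos(-31.90°)cos(-16.60°)cos(-51.40°) = 0.6586
σ = 48.811° → d = Rσ = 6361·0.85191 = 5419 km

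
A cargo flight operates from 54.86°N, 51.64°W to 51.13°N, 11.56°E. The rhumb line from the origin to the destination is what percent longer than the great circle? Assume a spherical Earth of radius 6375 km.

3.5%

Great circle: σ = 0.6443 rad → d_gc = Rσ = 4107.3 km
Rhumb: Δφ = -0.0651, Δλ = +1.1030, Δψ = -0.1082, q = Δφ/Δψ = 0.6014 → d_rh = R√(Δφ²+q²Δλ²) = 4249.3 km
Excess = (4249.3 − 4107.3) / 4107.3 = 142.0 / 4107.3 = 3.46% ≈ 3.5%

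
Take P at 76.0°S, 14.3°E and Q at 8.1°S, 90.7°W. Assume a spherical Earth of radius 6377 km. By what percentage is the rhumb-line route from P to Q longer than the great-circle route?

Great circle: σ = 1.4960 rad → d_gc = Rσ = 9540.0 km
Rhumb: Δφ = +1.1851, Δλ = -1.8326, Δψ = +1.9555, q = Δφ/Δψ = 0.6060 → d_rh = R√(Δφ²+q²Δλ²) = 10357.2 km
Excess = (10357.2 − 9540.0) / 9540.0 = 817.2 / 9540.0 = 8.57% ≈ 8.6%

8.6%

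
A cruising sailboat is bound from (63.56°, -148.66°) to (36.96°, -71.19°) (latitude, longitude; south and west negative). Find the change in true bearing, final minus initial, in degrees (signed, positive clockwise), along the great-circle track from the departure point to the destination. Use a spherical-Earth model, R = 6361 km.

Initial bearing θ₁ = atan2(sin Δλ cos φ₂, cos φ₁ sin φ₂ − sin φ₁ cos φ₂ cos Δλ) = 81.79°
Final bearing θ₂ = (initial bearing from the destination back to the start) + 180° = 146.53°
Δθ = θ₂ − θ₁ = +64.7°

+64.7°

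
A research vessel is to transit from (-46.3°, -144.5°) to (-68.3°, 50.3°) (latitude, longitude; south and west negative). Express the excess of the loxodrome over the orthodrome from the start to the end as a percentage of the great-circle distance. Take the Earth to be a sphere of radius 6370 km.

36.8%

Great circle: σ = 1.1321 rad → d_gc = Rσ = 7211.5 km
Rhumb: Δφ = -0.3840, Δλ = -2.8833, Δψ = -0.7382, q = Δφ/Δψ = 0.5202 → d_rh = R√(Δφ²+q²Δλ²) = 9861.8 km
Excess = (9861.8 − 7211.5) / 7211.5 = 2650.3 / 7211.5 = 36.751% ≈ 36.8%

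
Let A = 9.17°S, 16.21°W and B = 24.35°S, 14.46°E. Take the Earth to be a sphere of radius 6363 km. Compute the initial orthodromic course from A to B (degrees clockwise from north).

121.3°

N = sin Δλ·cos φ₂ = +0.4647;  D = cos φ₁ sin φ₂ − sin φ₁ cos φ₂ cos Δλ = -0.2822
initial course = atan2(N, D) = 121.26°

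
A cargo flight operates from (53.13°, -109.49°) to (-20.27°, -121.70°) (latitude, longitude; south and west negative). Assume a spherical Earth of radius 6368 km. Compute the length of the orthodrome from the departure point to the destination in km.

8242 km

Haversine: a = sin²(Δφ/2)+cos φ₁ cos φ₂ sin²(Δλ/2) = 0.36352;  σ = 2·atan2(√a,√(1−a))
σ = 74.160° → d = Rσ = 6368·1.29433 = 8242 km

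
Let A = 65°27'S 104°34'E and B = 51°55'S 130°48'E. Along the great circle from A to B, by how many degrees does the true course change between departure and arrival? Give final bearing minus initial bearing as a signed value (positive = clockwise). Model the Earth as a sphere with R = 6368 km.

-22.7°

Initial bearing θ₁ = atan2(sin Δλ cos φ₂, cos φ₁ sin φ₂ − sin φ₁ cos φ₂ cos Δλ) = 57.12°
Final bearing θ₂ = (initial bearing from the destination back to the start) + 180° = 34.45°
Δθ = θ₂ − θ₁ = -22.7°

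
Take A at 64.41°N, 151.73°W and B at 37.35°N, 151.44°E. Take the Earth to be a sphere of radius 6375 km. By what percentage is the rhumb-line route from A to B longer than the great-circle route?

2.6%

Great circle: σ = 0.7451 rad → d_gc = Rσ = 4749.9 km
Rhumb: Δφ = -0.4723, Δλ = -0.9919, Δψ = -0.7787, q = Δφ/Δψ = 0.6065 → d_rh = R√(Δφ²+q²Δλ²) = 4875.7 km
Excess = (4875.7 − 4749.9) / 4749.9 = 125.8 / 4749.9 = 2.648% ≈ 2.6%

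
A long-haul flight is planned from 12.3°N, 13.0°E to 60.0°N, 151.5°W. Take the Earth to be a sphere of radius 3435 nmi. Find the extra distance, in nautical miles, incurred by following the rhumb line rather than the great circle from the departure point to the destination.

Great circle: cos σ = sin φ₁ sin φ₂ + cos φ₁ cos φ₂ cos Δλ,  σ = 1.8611 rad → d_gc = 6393.0 nmi
Rhumb line: Δψ = +1.1006, q = Δφ/Δψ = 0.7564, d_rh = R√(Δφ²+q²Δλ²) = 7989.2 nmi
Excess = 7989.2 − 6393.0 = 1596.2 ≈ 1596 nmi

1596 nmi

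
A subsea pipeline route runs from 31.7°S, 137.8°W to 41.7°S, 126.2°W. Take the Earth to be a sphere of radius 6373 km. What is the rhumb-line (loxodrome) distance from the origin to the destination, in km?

1517 km

Δψ = ln[tan(π/4+φ₂/2)/tan(π/4+φ₁/2)] = -0.2183;  Δφ = -0.1745 rad,  Δλ = +0.2025 rad
q = Δφ/Δψ = 0.7996
d = R·√(Δφ² + q²Δλ²) = 6373·0.23805 = 1517 km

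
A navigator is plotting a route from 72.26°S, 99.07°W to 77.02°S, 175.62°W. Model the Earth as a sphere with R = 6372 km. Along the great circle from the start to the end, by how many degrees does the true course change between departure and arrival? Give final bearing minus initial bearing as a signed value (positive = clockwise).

+74.6°

Initial bearing θ₁ = atan2(sin Δλ cos φ₂, cos φ₁ sin φ₂ − sin φ₁ cos φ₂ cos Δλ) = 221.47°
Final bearing θ₂ = (initial bearing from the destination back to the start) + 180° = 296.05°
Δθ = θ₂ − θ₁ = +74.6°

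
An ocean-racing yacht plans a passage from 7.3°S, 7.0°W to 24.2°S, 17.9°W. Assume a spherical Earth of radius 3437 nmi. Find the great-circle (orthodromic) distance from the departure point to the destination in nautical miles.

Haversine: a = sin²(Δφ/2)+cos φ₁ cos φ₂ sin²(Δλ/2) = 0.02975;  σ = 2·atan2(√a,√(1−a))
σ = 19.866° → d = Rσ = 3437·0.34672 = 1192 nmi

1192 nmi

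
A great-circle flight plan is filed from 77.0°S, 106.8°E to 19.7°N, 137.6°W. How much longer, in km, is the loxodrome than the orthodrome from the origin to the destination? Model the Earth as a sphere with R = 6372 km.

Great circle: cos σ = sin φ₁ sin φ₂ + cos φ₁ cos φ₂ cos Δλ,  σ = 2.0042 rad → d_gc = 12770.8 km
Rhumb line: Δψ = +2.5229, q = Δφ/Δψ = 0.6690, d_rh = R√(Δφ²+q²Δλ²) = 13770.2 km
Excess = 13770.2 − 12770.8 = 999.4 ≈ 999 km

999 km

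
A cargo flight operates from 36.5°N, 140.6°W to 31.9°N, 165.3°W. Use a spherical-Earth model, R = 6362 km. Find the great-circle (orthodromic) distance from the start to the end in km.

2318 km

cos σ = sin φ₁ sin φ₂ + cos φ₁ cos φ₂ cos Δλ
      = sin(36.50°)sin(31.90°) + cos(36.50°)cos(31.90°)cos(-24.70°) = 0.9343
σ = 20.878° → d = Rσ = 6362·0.36439 = 2318 km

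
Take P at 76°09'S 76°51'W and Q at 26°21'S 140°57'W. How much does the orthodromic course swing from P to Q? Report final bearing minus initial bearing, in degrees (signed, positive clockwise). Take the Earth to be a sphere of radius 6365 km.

+56.6°

At departure: θ₁ = atan2(sin Δλ cos φ₂, cos φ₁ sin φ₂ − sin φ₁ cos φ₂ cos Δλ) = 288.76°
At arrival: θ₂ = atan2(sin Δλ cos φ₁, −cos φ₂ sin φ₁ + sin φ₂ cos φ₁ cos Δλ) = 345.35°
Δθ = θ₂ − θ₁ = +56.6°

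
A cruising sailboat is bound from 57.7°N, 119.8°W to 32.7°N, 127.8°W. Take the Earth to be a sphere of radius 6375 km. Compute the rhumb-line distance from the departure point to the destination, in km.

2848 km

Rhumb course C = atan2(Δλ, Δψ) with Δψ = ln[tan(π/4+φ₂/2)/tan(π/4+φ₁/2)] = -0.6348, Δλ = -0.1396 → C = 192.40°
d = R·|Δφ| / |cos C| = 6375·0.43633 / 0.97666 = 2848 km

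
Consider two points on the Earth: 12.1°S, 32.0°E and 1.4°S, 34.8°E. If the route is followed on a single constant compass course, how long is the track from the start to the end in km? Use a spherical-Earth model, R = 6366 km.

1228 km

Rhumb course C = atan2(Δλ, Δψ) with Δψ = ln[tan(π/4+φ₂/2)/tan(π/4+φ₁/2)] = +0.1883, Δλ = +0.0489 → C = 14.55°
d = R·|Δφ| / |cos C| = 6366·0.18675 / 0.96795 = 1228 km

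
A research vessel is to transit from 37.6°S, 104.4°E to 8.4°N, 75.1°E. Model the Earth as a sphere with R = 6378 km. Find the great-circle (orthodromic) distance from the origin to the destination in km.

5959 km

cos σ = sin φ₁ sin φ₂ + cos φ₁ cos φ₂ cos Δλ
      = sin(-37.60°)sin(8.40°) + cos(-37.60°)cos(8.40°)cos(-29.30°) = 0.5944
σ = 53.531° → d = Rσ = 6378·0.93429 = 5959 km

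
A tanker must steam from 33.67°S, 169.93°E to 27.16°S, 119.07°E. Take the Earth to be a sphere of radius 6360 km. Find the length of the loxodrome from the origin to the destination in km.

4918 km

Δψ = ln[tan(π/4+φ₂/2)/tan(π/4+φ₁/2)] = +0.1319;  Δφ = +0.1136 rad,  Δλ = -0.8877 rad
q = Δφ/Δψ = 0.8616
d = R·√(Δφ² + q²Δλ²) = 6360·0.77321 = 4918 km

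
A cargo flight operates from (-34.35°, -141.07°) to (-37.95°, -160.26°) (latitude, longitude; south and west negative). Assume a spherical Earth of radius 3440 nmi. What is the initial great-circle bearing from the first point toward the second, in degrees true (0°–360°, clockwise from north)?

251.3°

N = sin Δλ·cos φ₂ = -0.2592;  D = cos φ₁ sin φ₂ − sin φ₁ cos φ₂ cos Δλ = -0.0875
initial course = atan2(N, D) = 251.34°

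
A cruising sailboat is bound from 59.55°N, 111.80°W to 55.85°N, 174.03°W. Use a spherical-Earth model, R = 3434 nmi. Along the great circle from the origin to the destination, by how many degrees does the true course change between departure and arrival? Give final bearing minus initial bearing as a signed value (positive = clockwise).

-54.1°

Initial bearing θ₁ = atan2(sin Δλ cos φ₂, cos φ₁ sin φ₂ − sin φ₁ cos φ₂ cos Δλ) = 291.33°
Final bearing θ₂ = (initial bearing from the destination back to the start) + 180° = 237.24°
Δθ = θ₂ − θ₁ = -54.1°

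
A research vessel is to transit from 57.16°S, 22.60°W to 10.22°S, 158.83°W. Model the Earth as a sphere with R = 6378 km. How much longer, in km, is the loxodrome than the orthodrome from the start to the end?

Great circle: cos σ = sin φ₁ sin φ₂ + cos φ₁ cos φ₂ cos Δλ,  σ = 1.8094 rad → d_gc = 11540.162 km
Rhumb line: Δψ = +1.0425, q = Δφ/Δψ = 0.7859, d_rh = R√(Δφ²+q²Δλ²) = 13012.659 km
Excess = 13012.659 − 11540.162 = 1472.497 ≈ 1472 km

1472 km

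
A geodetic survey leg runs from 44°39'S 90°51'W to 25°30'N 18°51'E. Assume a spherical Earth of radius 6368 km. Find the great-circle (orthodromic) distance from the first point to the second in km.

13478 km

Haversine: a = sin²(Δφ/2)+cos φ₁ cos φ₂ sin²(Δλ/2) = 0.75950;  σ = 2·atan2(√a,√(1−a))
σ = 121.266° → d = Rσ = 6368·2.11648 = 13478 km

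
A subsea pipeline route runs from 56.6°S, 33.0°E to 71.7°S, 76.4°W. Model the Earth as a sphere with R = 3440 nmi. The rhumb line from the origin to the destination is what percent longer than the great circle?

14.2%

Great circle: σ = 0.7448 rad → d_gc = Rσ = 2562.2 nmi
Rhumb: Δφ = -0.2635, Δλ = -1.9094, Δψ = -0.6220, q = Δφ/Δψ = 0.4237 → d_rh = R√(Δφ²+q²Δλ²) = 2927.0 nmi
Excess = (2927.0 − 2562.2) / 2562.2 = 364.8 / 2562.2 = 14.24% ≈ 14.2%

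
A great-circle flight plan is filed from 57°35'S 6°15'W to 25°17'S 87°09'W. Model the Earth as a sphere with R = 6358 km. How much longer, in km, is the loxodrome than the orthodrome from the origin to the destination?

Great circle: cos σ = sin φ₁ sin φ₂ + cos φ₁ cos φ₂ cos Δλ,  σ = 1.1183 rad → d_gc = 7110.2 km
Rhumb line: Δψ = +0.7792, q = Δφ/Δψ = 0.7235, d_rh = R√(Δφ²+q²Δλ²) = 7418.5 km
Excess = 7418.5 − 7110.2 = 308.3 ≈ 308 km

308 km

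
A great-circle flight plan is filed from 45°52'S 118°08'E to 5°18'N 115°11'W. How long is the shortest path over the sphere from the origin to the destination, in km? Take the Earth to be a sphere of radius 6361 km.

Haversine: a = sin²(Δφ/2)+cos φ₁ cos φ₂ sin²(Δλ/2) = 0.74025;  σ = 2·atan2(√a,√(1−a))
σ = 118.718° → d = Rσ = 6361·2.07202 = 13180 km

13180 km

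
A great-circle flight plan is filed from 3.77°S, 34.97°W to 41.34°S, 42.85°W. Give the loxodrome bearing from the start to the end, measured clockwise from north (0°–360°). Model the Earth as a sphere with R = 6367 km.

Δψ = ln[tan(π/4+φ₂/2)/tan(π/4+φ₁/2)] = -0.7279
Δλ = -0.1375 rad (taken the short way round)
course = atan2(Δλ, Δψ) = 190.70°

190.7°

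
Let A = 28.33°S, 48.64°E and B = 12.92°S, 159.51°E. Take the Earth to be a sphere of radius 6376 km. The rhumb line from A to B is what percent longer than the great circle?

2.9%

Great circle: σ = 1.7717 rad → d_gc = Rσ = 11296.2 km
Rhumb: Δφ = +0.2690, Δλ = +1.9350, Δψ = +0.2885, q = Δφ/Δψ = 0.9323 → d_rh = R√(Δφ²+q²Δλ²) = 11629.4 km
Excess = (11629.4 − 11296.2) / 11296.2 = 333.2 / 11296.2 = 2.9497% ≈ 2.9%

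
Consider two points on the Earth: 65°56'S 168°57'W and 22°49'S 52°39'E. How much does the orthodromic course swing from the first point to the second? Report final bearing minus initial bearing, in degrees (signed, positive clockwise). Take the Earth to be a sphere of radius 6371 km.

+126.4°

Initial bearing θ₁ = atan2(sin Δλ cos φ₂, cos φ₁ sin φ₂ − sin φ₁ cos φ₂ cos Δλ) = 217.85°
Final bearing θ₂ = (initial bearing from the destination back to the start) + 180° = 344.25°
Δθ = θ₂ − θ₁ = +126.4°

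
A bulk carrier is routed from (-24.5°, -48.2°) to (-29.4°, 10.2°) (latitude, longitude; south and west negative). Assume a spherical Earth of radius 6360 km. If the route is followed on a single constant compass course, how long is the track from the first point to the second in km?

5801 km

Δψ = ln[tan(π/4+φ₂/2)/tan(π/4+φ₁/2)] = -0.0960;  Δφ = -0.0855 rad,  Δλ = +1.0193 rad
q = Δφ/Δψ = 0.8910
d = R·√(Δφ² + q²Δλ²) = 6360·0.91218 = 5801 km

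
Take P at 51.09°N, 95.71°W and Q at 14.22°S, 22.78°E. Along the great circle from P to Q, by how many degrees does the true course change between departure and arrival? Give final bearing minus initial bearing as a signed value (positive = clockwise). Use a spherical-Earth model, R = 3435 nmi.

Initial bearing θ₁ = atan2(sin Δλ cos φ₂, cos φ₁ sin φ₂ − sin φ₁ cos φ₂ cos Δλ) = 76.44°
Final bearing θ₂ = (initial bearing from the destination back to the start) + 180° = 140.96°
Δθ = θ₂ − θ₁ = +64.5°

+64.5°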